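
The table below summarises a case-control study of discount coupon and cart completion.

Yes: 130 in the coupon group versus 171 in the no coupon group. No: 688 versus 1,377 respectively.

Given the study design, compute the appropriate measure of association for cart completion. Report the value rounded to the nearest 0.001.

From the description: a = 130, b = 688, c = 171, d = 1377.
This is a case-control study: participants were sampled on outcome status, so risks in the source population cannot be estimated directly — relative risk is not valid here. The odds ratio is the appropriate measure.
OR = (a·d)/(b·c) = (130 × 1377) / (688 × 171) = 179010 / 117648 = 1.52157

1.522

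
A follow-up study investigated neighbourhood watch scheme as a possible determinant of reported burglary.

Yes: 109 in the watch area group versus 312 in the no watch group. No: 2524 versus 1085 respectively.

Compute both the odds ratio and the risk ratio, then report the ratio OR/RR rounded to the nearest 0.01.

From the description: a = 109, b = 2524, c = 312, d = 1085.
OR = (109·1085)/(2524·312) = 118265/787488 = 0.15018
Risk in exposed = 109/2633 = 0.04140; risk in unexposed = 312/1397 = 0.22334; RR = 0.18536
OR/RR = 0.15018 / 0.18536 = 0.81020
The outcome is not rare, so the OR lies further from 1 than the RR.

0.81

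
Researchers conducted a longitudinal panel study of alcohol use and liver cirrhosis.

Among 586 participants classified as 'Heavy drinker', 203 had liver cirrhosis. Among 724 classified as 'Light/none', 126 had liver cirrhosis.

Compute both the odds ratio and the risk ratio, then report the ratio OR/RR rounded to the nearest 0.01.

From the description: a = 203, b = 383, c = 126, d = 598.
OR = (203·598)/(383·126) = 121394/48258 = 2.51552
Risk in exposed = 203/586 = 0.34642; risk in unexposed = 126/724 = 0.17403; RR = 1.99052
OR/RR = 2.51552 / 1.99052 = 1.26375
The outcome is not rare, so the OR lies further from 1 than the RR.

1.26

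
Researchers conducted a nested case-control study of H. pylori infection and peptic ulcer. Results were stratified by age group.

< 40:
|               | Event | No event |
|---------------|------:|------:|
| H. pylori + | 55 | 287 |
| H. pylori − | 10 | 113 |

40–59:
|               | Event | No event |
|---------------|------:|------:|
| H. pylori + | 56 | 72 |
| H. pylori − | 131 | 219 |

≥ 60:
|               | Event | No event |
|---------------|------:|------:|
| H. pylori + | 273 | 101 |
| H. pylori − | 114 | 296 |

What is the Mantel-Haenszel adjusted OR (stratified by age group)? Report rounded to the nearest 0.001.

OR_MH = Σ(aᵢdᵢ/nᵢ) / Σ(bᵢcᵢ/nᵢ), where nᵢ is the stratum total.
Stratum 1 (< 40): n = 465; a·d/n = 55·113/465 = 13.3656; b·c/n = 287·10/465 = 6.1720
Stratum 2 (40–59): n = 478; a·d/n = 56·219/478 = 25.6569; b·c/n = 72·131/478 = 19.7322
Stratum 3 (≥ 60): n = 784; a·d/n = 273·296/784 = 103.0714; b·c/n = 101·114/784 = 14.6862
OR_MH = (13.3656 + 25.6569 + 103.0714) / (6.1720 + 19.7322 + 14.6862) = 142.0939 / 40.5905 = 3.50067

3.501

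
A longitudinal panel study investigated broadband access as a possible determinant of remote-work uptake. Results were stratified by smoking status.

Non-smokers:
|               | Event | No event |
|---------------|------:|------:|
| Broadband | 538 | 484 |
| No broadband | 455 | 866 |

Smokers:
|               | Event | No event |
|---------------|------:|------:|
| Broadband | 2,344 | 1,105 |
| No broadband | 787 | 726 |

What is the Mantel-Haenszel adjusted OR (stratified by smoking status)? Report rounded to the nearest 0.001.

OR_MH = Σ(aᵢdᵢ/nᵢ) / Σ(bᵢcᵢ/nᵢ), where nᵢ is the stratum total.
Stratum 1 (Non-smokers): n = 2343; a·d/n = 538·866/2343 = 198.8510; b·c/n = 484·455/2343 = 93.9906
Stratum 2 (Smokers): n = 4962; a·d/n = 2344·726/4962 = 342.9553; b·c/n = 1105·787/4962 = 175.2590
OR_MH = (198.8510 + 342.9553) / (93.9906 + 175.2590) = 541.8063 / 269.2496 = 2.01228

2.012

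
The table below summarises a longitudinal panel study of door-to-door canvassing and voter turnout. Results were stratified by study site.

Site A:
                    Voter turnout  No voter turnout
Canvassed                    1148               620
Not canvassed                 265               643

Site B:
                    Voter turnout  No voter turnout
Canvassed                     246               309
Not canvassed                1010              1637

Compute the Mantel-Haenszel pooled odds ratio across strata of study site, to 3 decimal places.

2.528

OR_MH = Σ(aᵢdᵢ/nᵢ) / Σ(bᵢcᵢ/nᵢ), where nᵢ is the stratum total.
Stratum 1 (Site A): n = 2676; a·d/n = 1148·643/2676 = 275.8460; b·c/n = 620·265/2676 = 61.3976
Stratum 2 (Site B): n = 3202; a·d/n = 246·1637/3202 = 125.7658; b·c/n = 309·1010/3202 = 97.4672
OR_MH = (275.8460 + 125.7658) / (61.3976 + 97.4672) = 401.6118 / 158.8648 = 2.52801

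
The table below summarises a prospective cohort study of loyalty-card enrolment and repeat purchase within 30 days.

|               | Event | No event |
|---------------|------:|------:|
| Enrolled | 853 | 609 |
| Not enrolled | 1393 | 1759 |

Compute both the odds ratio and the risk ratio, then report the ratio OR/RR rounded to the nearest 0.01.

Cells: a = 853, b = 609, c = 1393, d = 1759.
OR = (853·1759)/(609·1393) = 1500427/848337 = 1.76867
Risk in exposed = 853/1462 = 0.58345; risk in unexposed = 1393/3152 = 0.44194; RR = 1.32019
OR/RR = 1.76867 / 1.32019 = 1.33971
The outcome is not rare, so the OR lies further from 1 than the RR.

1.34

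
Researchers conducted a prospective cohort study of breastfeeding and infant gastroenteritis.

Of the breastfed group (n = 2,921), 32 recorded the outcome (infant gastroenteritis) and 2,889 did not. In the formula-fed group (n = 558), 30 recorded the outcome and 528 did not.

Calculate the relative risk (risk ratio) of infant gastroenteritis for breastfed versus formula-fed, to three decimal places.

From the description: a = 32, b = 2889, c = 30, d = 528.
Risk in exposed = 32/2921 = 0.01096; risk in unexposed = 30/558 = 0.05376.
RR = 0.01096 / 0.05376 = 0.20377
The risk is 80% lower among the exposed than among the unexposed.

0.204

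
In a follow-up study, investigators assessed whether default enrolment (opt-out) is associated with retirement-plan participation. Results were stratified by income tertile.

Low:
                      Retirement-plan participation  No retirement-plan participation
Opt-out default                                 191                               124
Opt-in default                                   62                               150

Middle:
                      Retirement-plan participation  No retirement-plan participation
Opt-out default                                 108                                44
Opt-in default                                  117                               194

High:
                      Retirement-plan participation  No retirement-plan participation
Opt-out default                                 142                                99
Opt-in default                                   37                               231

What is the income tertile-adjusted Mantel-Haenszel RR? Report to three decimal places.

RR_MH = Σ(aᵢ·n₀ᵢ/nᵢ) / Σ(cᵢ·n₁ᵢ/nᵢ), with n₁ᵢ = aᵢ+bᵢ (exposed), n₀ᵢ = cᵢ+dᵢ (unexposed), nᵢ = n₁ᵢ+n₀ᵢ.
Stratum 1 (Low): n₁ = 315, n₀ = 212, n = 527; a·n₀/n = 191·212/527 = 76.8349; c·n₁/n = 62·315/527 = 37.0588
Stratum 2 (Middle): n₁ = 152, n₀ = 311, n = 463; a·n₀/n = 108·311/463 = 72.5443; c·n₁/n = 117·152/463 = 38.4104
Stratum 3 (High): n₁ = 241, n₀ = 268, n = 509; a·n₀/n = 142·268/509 = 74.7662; c·n₁/n = 37·241/509 = 17.5187
RR_MH = (76.8349 + 72.5443 + 74.7662) / (37.0588 + 38.4104 + 17.5187) = 224.1454 / 92.9879 = 2.41048

2.410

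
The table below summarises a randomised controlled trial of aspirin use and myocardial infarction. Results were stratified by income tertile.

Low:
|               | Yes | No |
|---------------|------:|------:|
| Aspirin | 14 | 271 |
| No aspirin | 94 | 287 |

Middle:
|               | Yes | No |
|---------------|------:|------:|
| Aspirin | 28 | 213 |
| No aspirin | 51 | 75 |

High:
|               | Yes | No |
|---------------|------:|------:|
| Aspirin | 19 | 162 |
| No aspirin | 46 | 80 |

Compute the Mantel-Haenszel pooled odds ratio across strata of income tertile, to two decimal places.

0.18

OR_MH = Σ(aᵢdᵢ/nᵢ) / Σ(bᵢcᵢ/nᵢ), where nᵢ is the stratum total.
Stratum 1 (Low): n = 666; a·d/n = 14·287/666 = 6.0330; b·c/n = 271·94/666 = 38.2492
Stratum 2 (Middle): n = 367; a·d/n = 28·75/367 = 5.7221; b·c/n = 213·51/367 = 29.5995
Stratum 3 (High): n = 307; a·d/n = 19·80/307 = 4.9511; b·c/n = 162·46/307 = 24.2736
OR_MH = (6.0330 + 5.7221 + 4.9511) / (38.2492 + 29.5995 + 24.2736) = 16.7062 / 92.1223 = 0.18135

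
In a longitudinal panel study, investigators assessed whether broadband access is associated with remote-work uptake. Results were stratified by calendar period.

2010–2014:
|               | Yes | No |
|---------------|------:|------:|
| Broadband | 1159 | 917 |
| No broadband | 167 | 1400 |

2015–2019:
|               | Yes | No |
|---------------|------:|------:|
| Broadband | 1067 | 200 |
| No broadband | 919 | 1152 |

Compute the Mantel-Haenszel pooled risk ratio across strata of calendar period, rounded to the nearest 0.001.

2.614

RR_MH = Σ(aᵢ·n₀ᵢ/nᵢ) / Σ(cᵢ·n₁ᵢ/nᵢ), with n₁ᵢ = aᵢ+bᵢ (exposed), n₀ᵢ = cᵢ+dᵢ (unexposed), nᵢ = n₁ᵢ+n₀ᵢ.
Stratum 1 (2010–2014): n₁ = 2076, n₀ = 1567, n = 3643; a·n₀/n = 1159·1567/3643 = 498.5323; c·n₁/n = 167·2076/3643 = 95.1666
Stratum 2 (2015–2019): n₁ = 1267, n₀ = 2071, n = 3338; a·n₀/n = 1067·2071/3338 = 662.0003; c·n₁/n = 919·1267/3338 = 348.8235
RR_MH = (498.5323 + 662.0003) / (95.1666 + 348.8235) = 1160.5326 / 443.9902 = 2.61387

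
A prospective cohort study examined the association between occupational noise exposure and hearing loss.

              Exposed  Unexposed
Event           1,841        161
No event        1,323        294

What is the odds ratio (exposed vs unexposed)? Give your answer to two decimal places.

Reading the table with exposure as columns: a = 1841 (Exposed, case), b = 1323 (Exposed, non-case), c = 161 (Unexposed, case), d = 294.
OR = (a·d)/(b·c) = (1841 × 294) / (1323 × 161) = 541254 / 213003 = 2.54106
The odds of hearing loss are about 2.54 times as high in the exposed group.

2.54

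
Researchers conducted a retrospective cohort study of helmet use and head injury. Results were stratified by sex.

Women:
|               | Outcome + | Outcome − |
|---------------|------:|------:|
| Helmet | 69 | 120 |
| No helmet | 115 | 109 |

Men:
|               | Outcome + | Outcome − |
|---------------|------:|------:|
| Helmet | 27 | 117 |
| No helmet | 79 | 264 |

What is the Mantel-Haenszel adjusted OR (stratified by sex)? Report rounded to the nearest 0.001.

0.627

OR_MH = Σ(aᵢdᵢ/nᵢ) / Σ(bᵢcᵢ/nᵢ), where nᵢ is the stratum total.
Stratum 1 (Women): n = 413; a·d/n = 69·109/413 = 18.2107; b·c/n = 120·115/413 = 33.4140
Stratum 2 (Men): n = 487; a·d/n = 27·264/487 = 14.6366; b·c/n = 117·79/487 = 18.9795
OR_MH = (18.2107 + 14.6366) / (33.4140 + 18.9795) = 32.8472 / 52.3935 = 0.62693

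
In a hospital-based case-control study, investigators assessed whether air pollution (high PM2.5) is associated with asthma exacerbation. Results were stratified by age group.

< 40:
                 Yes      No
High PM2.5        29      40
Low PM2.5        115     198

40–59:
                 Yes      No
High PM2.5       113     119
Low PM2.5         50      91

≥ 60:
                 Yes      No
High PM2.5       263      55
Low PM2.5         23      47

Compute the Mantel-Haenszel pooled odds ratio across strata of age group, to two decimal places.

2.38

OR_MH = Σ(aᵢdᵢ/nᵢ) / Σ(bᵢcᵢ/nᵢ), where nᵢ is the stratum total.
Stratum 1 (< 40): n = 382; a·d/n = 29·198/382 = 15.0314; b·c/n = 40·115/382 = 12.0419
Stratum 2 (40–59): n = 373; a·d/n = 113·91/373 = 27.5684; b·c/n = 119·50/373 = 15.9517
Stratum 3 (≥ 60): n = 388; a·d/n = 263·47/388 = 31.8582; b·c/n = 55·23/388 = 3.2603
OR_MH = (15.0314 + 27.5684 + 31.8582) / (12.0419 + 15.9517 + 3.2603) = 74.4580 / 31.2539 = 2.38236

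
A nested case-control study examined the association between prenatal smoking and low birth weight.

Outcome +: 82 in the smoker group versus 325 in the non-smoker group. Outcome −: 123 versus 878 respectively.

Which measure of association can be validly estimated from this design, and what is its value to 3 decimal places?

From the description: a = 82, b = 123, c = 325, d = 878.
This is a nested case-control study: participants were sampled on outcome status, so risks in the source population cannot be estimated directly — relative risk is not valid here. The odds ratio is the appropriate measure.
OR = (a·d)/(b·c) = (82 × 878) / (123 × 325) = 71996 / 39975 = 1.80103

1.801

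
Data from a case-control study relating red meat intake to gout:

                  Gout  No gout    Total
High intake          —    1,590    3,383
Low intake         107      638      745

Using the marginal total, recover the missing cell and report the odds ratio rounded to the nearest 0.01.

The missing cell is in the exposed row: 3383 − 1590 = 1793.
So a = 1793, b = 1590, c = 107, d = 638.
OR = (a·d)/(b·c) = (1793 × 638) / (1590 × 107) = 1143934 / 170130 = 6.72388

6.72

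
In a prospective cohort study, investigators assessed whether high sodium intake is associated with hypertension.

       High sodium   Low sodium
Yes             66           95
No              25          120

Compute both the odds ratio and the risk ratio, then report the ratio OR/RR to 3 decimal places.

Reading the table with exposure as columns: a = 66 (High sodium, case), b = 25 (High sodium, non-case), c = 95 (Low sodium, case), d = 120.
OR = (66·120)/(25·95) = 7920/2375 = 3.33474
Risk in exposed = 66/91 = 0.72527; risk in unexposed = 95/215 = 0.44186; RR = 1.64141
OR/RR = 3.33474 / 1.64141 = 2.03163
The outcome is not rare, so the OR lies further from 1 than the RR.

2.032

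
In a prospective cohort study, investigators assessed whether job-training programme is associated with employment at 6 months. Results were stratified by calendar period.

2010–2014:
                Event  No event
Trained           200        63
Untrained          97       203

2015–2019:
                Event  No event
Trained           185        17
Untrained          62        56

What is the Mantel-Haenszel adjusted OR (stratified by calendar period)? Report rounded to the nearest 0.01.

OR_MH = Σ(aᵢdᵢ/nᵢ) / Σ(bᵢcᵢ/nᵢ), where nᵢ is the stratum total.
Stratum 1 (2010–2014): n = 563; a·d/n = 200·203/563 = 72.1137; b·c/n = 63·97/563 = 10.8544
Stratum 2 (2015–2019): n = 320; a·d/n = 185·56/320 = 32.3750; b·c/n = 17·62/320 = 3.2938
OR_MH = (72.1137 + 32.3750) / (10.8544 + 3.2938) = 104.4887 / 14.1481 = 7.38535

7.39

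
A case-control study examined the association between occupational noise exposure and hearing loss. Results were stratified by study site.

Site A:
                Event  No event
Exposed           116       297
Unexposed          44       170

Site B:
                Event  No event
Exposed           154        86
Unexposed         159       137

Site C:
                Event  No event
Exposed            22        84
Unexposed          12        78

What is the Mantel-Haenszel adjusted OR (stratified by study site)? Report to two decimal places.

OR_MH = Σ(aᵢdᵢ/nᵢ) / Σ(bᵢcᵢ/nᵢ), where nᵢ is the stratum total.
Stratum 1 (Site A): n = 627; a·d/n = 116·170/627 = 31.4514; b·c/n = 297·44/627 = 20.8421
Stratum 2 (Site B): n = 536; a·d/n = 154·137/536 = 39.3619; b·c/n = 86·159/536 = 25.5112
Stratum 3 (Site C): n = 196; a·d/n = 22·78/196 = 8.7551; b·c/n = 84·12/196 = 5.1429
OR_MH = (31.4514 + 39.3619 + 8.7551) / (20.8421 + 25.5112 + 5.1429) = 79.5684 / 51.4962 = 1.54513

1.55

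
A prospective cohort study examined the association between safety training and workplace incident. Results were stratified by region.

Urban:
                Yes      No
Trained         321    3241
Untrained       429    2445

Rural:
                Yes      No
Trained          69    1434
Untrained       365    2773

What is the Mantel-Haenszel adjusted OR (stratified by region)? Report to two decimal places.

0.50

OR_MH = Σ(aᵢdᵢ/nᵢ) / Σ(bᵢcᵢ/nᵢ), where nᵢ is the stratum total.
Stratum 1 (Urban): n = 6436; a·d/n = 321·2445/6436 = 121.9461; b·c/n = 3241·429/6436 = 216.0331
Stratum 2 (Rural): n = 4641; a·d/n = 69·2773/4641 = 41.2275; b·c/n = 1434·365/4641 = 112.7796
OR_MH = (121.9461 + 41.2275) / (216.0331 + 112.7796) = 163.1736 / 328.8127 = 0.49625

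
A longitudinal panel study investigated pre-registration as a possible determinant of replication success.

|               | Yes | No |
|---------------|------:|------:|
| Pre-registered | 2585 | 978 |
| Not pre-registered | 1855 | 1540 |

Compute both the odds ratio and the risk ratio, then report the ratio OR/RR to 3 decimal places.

Cells: a = 2585, b = 978, c = 1855, d = 1540.
OR = (2585·1540)/(978·1855) = 3980900/1814190 = 2.19431
Risk in exposed = 2585/3563 = 0.72551; risk in unexposed = 1855/3395 = 0.54639; RR = 1.32782
OR/RR = 2.19431 / 1.32782 = 1.65256
The outcome is not rare, so the OR lies further from 1 than the RR.

1.653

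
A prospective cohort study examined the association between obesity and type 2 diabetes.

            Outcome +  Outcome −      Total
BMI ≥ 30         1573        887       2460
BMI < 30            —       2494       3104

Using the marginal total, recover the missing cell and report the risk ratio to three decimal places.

The missing cell is in the unexposed row: 3104 − 2494 = 610.
So a = 1573, b = 887, c = 610, d = 2494.
RR = [a/(a+b)] / [c/(c+d)] = (1573/2460) / (610/3104) = 0.63943/0.19652 = 3.25376

3.254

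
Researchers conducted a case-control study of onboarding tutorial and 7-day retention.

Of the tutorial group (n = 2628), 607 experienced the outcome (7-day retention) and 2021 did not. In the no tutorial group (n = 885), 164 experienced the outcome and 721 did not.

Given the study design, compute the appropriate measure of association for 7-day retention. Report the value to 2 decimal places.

1.32

From the description: a = 607, b = 2021, c = 164, d = 721.
This is a case-control study: participants were sampled on outcome status, so risks in the source population cannot be estimated directly — relative risk is not valid here. The odds ratio is the appropriate measure.
OR = (a·d)/(b·c) = (607 × 721) / (2021 × 164) = 437647 / 331444 = 1.32043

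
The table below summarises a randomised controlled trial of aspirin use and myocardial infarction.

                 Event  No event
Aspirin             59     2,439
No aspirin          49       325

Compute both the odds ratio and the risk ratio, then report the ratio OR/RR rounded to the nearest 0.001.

Cells: a = 59, b = 2439, c = 49, d = 325.
OR = (59·325)/(2439·49) = 19175/119511 = 0.16045
Risk in exposed = 59/2498 = 0.02362; risk in unexposed = 49/374 = 0.13102; RR = 0.18027
OR/RR = 0.16045 / 0.18027 = 0.89000
The outcome is not rare, so the OR lies further from 1 than the RR.

0.890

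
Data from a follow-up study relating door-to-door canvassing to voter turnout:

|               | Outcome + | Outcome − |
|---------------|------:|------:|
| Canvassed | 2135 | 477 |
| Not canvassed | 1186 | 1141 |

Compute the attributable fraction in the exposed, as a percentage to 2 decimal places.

37.65

Cells: a = 2135, b = 477, c = 1186, d = 1141.
Risk in exposed = 2135/2612 = 0.81738; risk in unexposed = 1186/2327 = 0.50967.
RR = 0.81738/0.50967 = 1.60375
AR% = (RR − 1)/RR × 100 = (1.60375 − 1)/1.60375 × 100 = 37.6461%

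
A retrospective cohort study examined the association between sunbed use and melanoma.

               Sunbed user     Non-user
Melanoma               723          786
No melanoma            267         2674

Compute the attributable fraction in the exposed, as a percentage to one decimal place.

68.9

Reading the table with exposure as columns: a = 723 (Sunbed user, case), b = 267 (Sunbed user, non-case), c = 786 (Non-user, case), d = 2674.
Risk in exposed = 723/990 = 0.73030; risk in unexposed = 786/3460 = 0.22717.
RR = 0.73030/0.22717 = 3.21482
AR% = (RR − 1)/RR × 100 = (3.21482 − 1)/3.21482 × 100 = 68.8941%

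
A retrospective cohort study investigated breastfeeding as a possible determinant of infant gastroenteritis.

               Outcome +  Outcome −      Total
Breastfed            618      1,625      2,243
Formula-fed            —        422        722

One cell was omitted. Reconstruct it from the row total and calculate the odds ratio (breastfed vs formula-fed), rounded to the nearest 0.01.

The missing cell is in the unexposed row: 722 − 422 = 300.
So a = 618, b = 1625, c = 300, d = 422.
OR = (a·d)/(b·c) = (618 × 422) / (1625 × 300) = 260796 / 487500 = 0.53497

0.53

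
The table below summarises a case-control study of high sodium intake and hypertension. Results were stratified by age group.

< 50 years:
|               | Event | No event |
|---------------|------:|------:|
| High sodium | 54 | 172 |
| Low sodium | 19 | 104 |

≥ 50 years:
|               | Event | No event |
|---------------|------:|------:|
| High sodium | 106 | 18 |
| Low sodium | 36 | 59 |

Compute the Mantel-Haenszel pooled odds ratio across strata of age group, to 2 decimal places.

OR_MH = Σ(aᵢdᵢ/nᵢ) / Σ(bᵢcᵢ/nᵢ), where nᵢ is the stratum total.
Stratum 1 (< 50 years): n = 349; a·d/n = 54·104/349 = 16.0917; b·c/n = 172·19/349 = 9.3639
Stratum 2 (≥ 50 years): n = 219; a·d/n = 106·59/219 = 28.5571; b·c/n = 18·36/219 = 2.9589
OR_MH = (16.0917 + 28.5571) / (9.3639 + 2.9589) = 44.6488 / 12.3228 = 3.62326

3.62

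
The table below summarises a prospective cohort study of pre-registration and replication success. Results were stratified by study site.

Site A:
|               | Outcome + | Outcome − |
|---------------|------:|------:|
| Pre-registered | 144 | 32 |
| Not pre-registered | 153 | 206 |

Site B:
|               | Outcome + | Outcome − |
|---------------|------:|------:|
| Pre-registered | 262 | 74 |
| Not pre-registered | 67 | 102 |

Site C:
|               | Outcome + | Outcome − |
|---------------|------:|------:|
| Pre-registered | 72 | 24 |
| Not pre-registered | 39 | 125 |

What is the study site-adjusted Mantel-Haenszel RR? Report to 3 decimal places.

2.102

RR_MH = Σ(aᵢ·n₀ᵢ/nᵢ) / Σ(cᵢ·n₁ᵢ/nᵢ), with n₁ᵢ = aᵢ+bᵢ (exposed), n₀ᵢ = cᵢ+dᵢ (unexposed), nᵢ = n₁ᵢ+n₀ᵢ.
Stratum 1 (Site A): n₁ = 176, n₀ = 359, n = 535; a·n₀/n = 144·359/535 = 96.6280; c·n₁/n = 153·176/535 = 50.3327
Stratum 2 (Site B): n₁ = 336, n₀ = 169, n = 505; a·n₀/n = 262·169/505 = 87.6792; c·n₁/n = 67·336/505 = 44.5782
Stratum 3 (Site C): n₁ = 96, n₀ = 164, n = 260; a·n₀/n = 72·164/260 = 45.4154; c·n₁/n = 39·96/260 = 14.4000
RR_MH = (96.6280 + 87.6792 + 45.4154) / (50.3327 + 44.5782 + 14.4000) = 229.7226 / 109.3109 = 2.10155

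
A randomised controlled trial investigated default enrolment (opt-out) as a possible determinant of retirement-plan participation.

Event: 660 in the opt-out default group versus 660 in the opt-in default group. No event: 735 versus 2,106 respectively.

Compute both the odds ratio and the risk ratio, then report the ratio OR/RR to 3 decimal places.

1.445

From the description: a = 660, b = 735, c = 660, d = 2106.
OR = (660·2106)/(735·660) = 1389960/485100 = 2.86531
Risk in exposed = 660/1395 = 0.47312; risk in unexposed = 660/2766 = 0.23861; RR = 1.98280
OR/RR = 2.86531 / 1.98280 = 1.44508
The outcome is not rare, so the OR lies further from 1 than the RR.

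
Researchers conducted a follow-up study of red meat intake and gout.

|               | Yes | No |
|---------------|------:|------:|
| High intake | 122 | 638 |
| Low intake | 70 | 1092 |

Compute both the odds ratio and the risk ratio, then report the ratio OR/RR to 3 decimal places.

1.119

Cells: a = 122, b = 638, c = 70, d = 1092.
OR = (122·1092)/(638·70) = 133224/44660 = 2.98307
Risk in exposed = 122/760 = 0.16053; risk in unexposed = 70/1162 = 0.06024; RR = 2.66474
OR/RR = 2.98307 / 2.66474 = 1.11946
The outcome is not rare, so the OR lies further from 1 than the RR.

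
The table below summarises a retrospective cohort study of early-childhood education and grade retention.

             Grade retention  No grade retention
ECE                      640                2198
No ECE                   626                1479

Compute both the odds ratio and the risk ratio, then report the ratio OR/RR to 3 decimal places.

Cells: a = 640, b = 2198, c = 626, d = 1479.
OR = (640·1479)/(2198·626) = 946560/1375948 = 0.68793
Risk in exposed = 640/2838 = 0.22551; risk in unexposed = 626/2105 = 0.29739; RR = 0.75831
OR/RR = 0.68793 / 0.75831 = 0.90720
The outcome is not rare, so the OR lies further from 1 than the RR.

0.907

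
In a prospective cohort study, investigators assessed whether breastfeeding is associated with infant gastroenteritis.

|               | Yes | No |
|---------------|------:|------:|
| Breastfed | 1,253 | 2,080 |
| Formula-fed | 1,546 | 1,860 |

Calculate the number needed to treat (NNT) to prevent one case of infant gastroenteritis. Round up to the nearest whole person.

Risk in treated group = 1253/3333 = 0.37594; risk in control = 1546/3406 = 0.45390.
Absolute risk reduction = 0.45390 − 0.37594 = 0.07797
NNT = 1 / ARR = 1 / 0.07797 = 12.826 → round up → 13

13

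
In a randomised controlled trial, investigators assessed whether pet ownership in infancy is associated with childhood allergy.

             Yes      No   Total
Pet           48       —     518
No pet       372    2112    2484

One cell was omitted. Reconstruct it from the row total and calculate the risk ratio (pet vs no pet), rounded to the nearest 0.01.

0.62

The missing cell is in the exposed row: 518 − 48 = 470.
So a = 48, b = 470, c = 372, d = 2112.
RR = [a/(a+b)] / [c/(c+d)] = (48/518) / (372/2484) = 0.09266/0.14976 = 0.61876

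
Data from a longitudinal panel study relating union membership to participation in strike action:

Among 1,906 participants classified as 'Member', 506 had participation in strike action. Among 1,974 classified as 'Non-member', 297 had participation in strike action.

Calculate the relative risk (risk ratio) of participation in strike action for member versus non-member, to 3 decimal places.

From the description: a = 506, b = 1400, c = 297, d = 1677.
Risk in exposed = 506/1906 = 0.26548; risk in unexposed = 297/1974 = 0.15046.
RR = 0.26548 / 0.15046 = 1.76449
The risk among the exposed is 1.76 times that among the unexposed.

1.764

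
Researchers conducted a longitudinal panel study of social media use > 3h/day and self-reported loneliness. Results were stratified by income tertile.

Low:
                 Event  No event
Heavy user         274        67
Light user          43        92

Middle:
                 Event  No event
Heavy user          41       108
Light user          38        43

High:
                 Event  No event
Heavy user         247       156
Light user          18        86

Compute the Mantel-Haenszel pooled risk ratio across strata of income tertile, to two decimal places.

RR_MH = Σ(aᵢ·n₀ᵢ/nᵢ) / Σ(cᵢ·n₁ᵢ/nᵢ), with n₁ᵢ = aᵢ+bᵢ (exposed), n₀ᵢ = cᵢ+dᵢ (unexposed), nᵢ = n₁ᵢ+n₀ᵢ.
Stratum 1 (Low): n₁ = 341, n₀ = 135, n = 476; a·n₀/n = 274·135/476 = 77.7101; c·n₁/n = 43·341/476 = 30.8046
Stratum 2 (Middle): n₁ = 149, n₀ = 81, n = 230; a·n₀/n = 41·81/230 = 14.4391; c·n₁/n = 38·149/230 = 24.6174
Stratum 3 (High): n₁ = 403, n₀ = 104, n = 507; a·n₀/n = 247·104/507 = 50.6667; c·n₁/n = 18·403/507 = 14.3077
RR_MH = (77.7101 + 14.4391 + 50.6667) / (30.8046 + 24.6174 + 14.3077) = 142.8159 / 69.7297 = 2.04814

2.05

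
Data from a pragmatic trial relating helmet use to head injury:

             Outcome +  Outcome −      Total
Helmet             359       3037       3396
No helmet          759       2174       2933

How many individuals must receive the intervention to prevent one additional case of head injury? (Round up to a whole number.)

7

Risk in treated group = 359/3396 = 0.10571; risk in control = 759/2933 = 0.25878.
Absolute risk reduction = 0.25878 − 0.10571 = 0.15307
NNT = 1 / ARR = 1 / 0.15307 = 6.533 → round up → 7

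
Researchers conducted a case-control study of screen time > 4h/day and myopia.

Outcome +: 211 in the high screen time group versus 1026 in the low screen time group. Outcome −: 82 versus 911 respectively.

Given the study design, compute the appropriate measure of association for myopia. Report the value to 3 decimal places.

2.285

From the description: a = 211, b = 82, c = 1026, d = 911.
This is a case-control study: participants were sampled on outcome status, so risks in the source population cannot be estimated directly — relative risk is not valid here. The odds ratio is the appropriate measure.
OR = (a·d)/(b·c) = (211 × 911) / (82 × 1026) = 192221 / 84132 = 2.28475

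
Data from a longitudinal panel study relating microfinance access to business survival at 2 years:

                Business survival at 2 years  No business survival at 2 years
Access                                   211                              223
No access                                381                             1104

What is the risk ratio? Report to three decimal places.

Cells: a = 211, b = 223, c = 381, d = 1104.
Risk in exposed = 211/434 = 0.48618; risk in unexposed = 381/1485 = 0.25657.
RR = 0.48618 / 0.25657 = 1.89493
The risk among the exposed is 1.89 times that among the unexposed.

1.895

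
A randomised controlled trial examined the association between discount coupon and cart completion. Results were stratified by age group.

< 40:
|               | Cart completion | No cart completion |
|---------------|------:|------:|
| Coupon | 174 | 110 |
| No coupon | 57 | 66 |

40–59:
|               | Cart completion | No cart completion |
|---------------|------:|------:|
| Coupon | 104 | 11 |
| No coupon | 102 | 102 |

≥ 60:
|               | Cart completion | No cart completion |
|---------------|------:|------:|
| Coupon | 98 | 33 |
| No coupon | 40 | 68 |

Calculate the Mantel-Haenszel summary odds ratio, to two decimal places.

3.66

OR_MH = Σ(aᵢdᵢ/nᵢ) / Σ(bᵢcᵢ/nᵢ), where nᵢ is the stratum total.
Stratum 1 (< 40): n = 407; a·d/n = 174·66/407 = 28.2162; b·c/n = 110·57/407 = 15.4054
Stratum 2 (40–59): n = 319; a·d/n = 104·102/319 = 33.2539; b·c/n = 11·102/319 = 3.5172
Stratum 3 (≥ 60): n = 239; a·d/n = 98·68/239 = 27.8828; b·c/n = 33·40/239 = 5.5230
OR_MH = (28.2162 + 33.2539 + 27.8828) / (15.4054 + 3.5172 + 5.5230) = 89.3530 / 24.4457 = 3.65517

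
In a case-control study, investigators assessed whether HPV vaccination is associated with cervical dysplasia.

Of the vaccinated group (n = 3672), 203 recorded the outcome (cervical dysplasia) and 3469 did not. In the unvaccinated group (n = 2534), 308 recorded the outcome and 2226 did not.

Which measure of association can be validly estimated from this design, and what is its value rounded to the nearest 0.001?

From the description: a = 203, b = 3469, c = 308, d = 2226.
This is a case-control study: participants were sampled on outcome status, so risks in the source population cannot be estimated directly — relative risk is not valid here. The odds ratio is the appropriate measure.
OR = (a·d)/(b·c) = (203 × 2226) / (3469 × 308) = 451878 / 1068452 = 0.42293

0.423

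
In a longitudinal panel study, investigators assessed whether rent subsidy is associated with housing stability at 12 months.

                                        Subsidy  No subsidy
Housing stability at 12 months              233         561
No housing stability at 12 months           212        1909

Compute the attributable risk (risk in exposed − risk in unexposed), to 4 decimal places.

0.2965

Reading the table with exposure as columns: a = 233 (Subsidy, case), b = 212 (Subsidy, non-case), c = 561 (No subsidy, case), d = 1909.
Risk in exposed = 233/445 = 0.523596; risk in unexposed = 561/2470 = 0.227126.
Risk difference = 0.523596 − 0.227126 = 0.296470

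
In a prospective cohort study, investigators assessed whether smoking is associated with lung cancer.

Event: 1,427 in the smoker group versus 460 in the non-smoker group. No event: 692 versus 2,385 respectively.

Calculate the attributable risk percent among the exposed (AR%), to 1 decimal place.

76.0

From the description: a = 1427, b = 692, c = 460, d = 2385.
Risk in exposed = 1427/2119 = 0.67343; risk in unexposed = 460/2845 = 0.16169.
RR = 0.67343/0.16169 = 4.16502
AR% = (RR − 1)/RR × 100 = (4.16502 − 1)/4.16502 × 100 = 75.9905%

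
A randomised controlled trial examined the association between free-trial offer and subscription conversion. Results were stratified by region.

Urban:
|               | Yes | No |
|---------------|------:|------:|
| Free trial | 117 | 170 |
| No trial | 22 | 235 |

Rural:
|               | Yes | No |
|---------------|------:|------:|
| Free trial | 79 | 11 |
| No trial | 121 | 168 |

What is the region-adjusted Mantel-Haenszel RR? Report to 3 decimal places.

RR_MH = Σ(aᵢ·n₀ᵢ/nᵢ) / Σ(cᵢ·n₁ᵢ/nᵢ), with n₁ᵢ = aᵢ+bᵢ (exposed), n₀ᵢ = cᵢ+dᵢ (unexposed), nᵢ = n₁ᵢ+n₀ᵢ.
Stratum 1 (Urban): n₁ = 287, n₀ = 257, n = 544; a·n₀/n = 117·257/544 = 55.2739; c·n₁/n = 22·287/544 = 11.6066
Stratum 2 (Rural): n₁ = 90, n₀ = 289, n = 379; a·n₀/n = 79·289/379 = 60.2401; c·n₁/n = 121·90/379 = 28.7335
RR_MH = (55.2739 + 60.2401) / (11.6066 + 28.7335) = 115.5140 / 40.3401 = 2.86350

2.864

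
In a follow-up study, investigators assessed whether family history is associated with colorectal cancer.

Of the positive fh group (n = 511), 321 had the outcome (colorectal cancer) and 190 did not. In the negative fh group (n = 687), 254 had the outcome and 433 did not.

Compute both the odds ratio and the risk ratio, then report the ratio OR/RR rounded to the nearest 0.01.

1.70

From the description: a = 321, b = 190, c = 254, d = 433.
OR = (321·433)/(190·254) = 138993/48260 = 2.88009
Risk in exposed = 321/511 = 0.62818; risk in unexposed = 254/687 = 0.36972; RR = 1.69905
OR/RR = 2.88009 / 1.69905 = 1.69511
The outcome is not rare, so the OR lies further from 1 than the RR.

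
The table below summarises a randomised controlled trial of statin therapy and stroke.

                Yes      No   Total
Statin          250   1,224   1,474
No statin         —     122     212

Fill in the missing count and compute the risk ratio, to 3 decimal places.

0.400

The missing cell is in the unexposed row: 212 − 122 = 90.
So a = 250, b = 1224, c = 90, d = 122.
RR = [a/(a+b)] / [c/(c+d)] = (250/1474) / (90/212) = 0.16961/0.42453 = 0.39952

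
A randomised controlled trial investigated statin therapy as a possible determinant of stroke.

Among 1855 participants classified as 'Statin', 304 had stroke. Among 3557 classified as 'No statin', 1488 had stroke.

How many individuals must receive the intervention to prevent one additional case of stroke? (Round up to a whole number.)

Risk in treated group = 304/1855 = 0.16388; risk in control = 1488/3557 = 0.41833.
Absolute risk reduction = 0.41833 − 0.16388 = 0.25445
NNT = 1 / ARR = 1 / 0.25445 = 3.930 → round up → 4

4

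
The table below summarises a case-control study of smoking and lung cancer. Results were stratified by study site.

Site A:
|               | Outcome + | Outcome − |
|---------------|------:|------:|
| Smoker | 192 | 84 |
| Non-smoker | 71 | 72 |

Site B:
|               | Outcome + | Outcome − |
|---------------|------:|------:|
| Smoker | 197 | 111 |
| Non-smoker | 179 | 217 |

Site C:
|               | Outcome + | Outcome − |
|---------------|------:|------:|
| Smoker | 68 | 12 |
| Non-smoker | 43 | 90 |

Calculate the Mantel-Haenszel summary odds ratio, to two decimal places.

OR_MH = Σ(aᵢdᵢ/nᵢ) / Σ(bᵢcᵢ/nᵢ), where nᵢ is the stratum total.
Stratum 1 (Site A): n = 419; a·d/n = 192·72/419 = 32.9928; b·c/n = 84·71/419 = 14.2339
Stratum 2 (Site B): n = 704; a·d/n = 197·217/704 = 60.7230; b·c/n = 111·179/704 = 28.2230
Stratum 3 (Site C): n = 213; a·d/n = 68·90/213 = 28.7324; b·c/n = 12·43/213 = 2.4225
OR_MH = (32.9928 + 60.7230 + 28.7324) / (14.2339 + 28.2230 + 2.4225) = 122.4482 / 44.8794 = 2.72838

2.73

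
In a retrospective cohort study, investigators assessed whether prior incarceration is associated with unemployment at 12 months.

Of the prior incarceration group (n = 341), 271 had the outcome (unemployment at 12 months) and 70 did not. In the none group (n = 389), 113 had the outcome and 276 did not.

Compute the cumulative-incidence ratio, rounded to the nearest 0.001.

2.736

From the description: a = 271, b = 70, c = 113, d = 276.
Risk in exposed = 271/341 = 0.79472; risk in unexposed = 113/389 = 0.29049.
RR = 0.79472 / 0.29049 = 2.73581
The risk among the exposed is 2.74 times that among the unexposed.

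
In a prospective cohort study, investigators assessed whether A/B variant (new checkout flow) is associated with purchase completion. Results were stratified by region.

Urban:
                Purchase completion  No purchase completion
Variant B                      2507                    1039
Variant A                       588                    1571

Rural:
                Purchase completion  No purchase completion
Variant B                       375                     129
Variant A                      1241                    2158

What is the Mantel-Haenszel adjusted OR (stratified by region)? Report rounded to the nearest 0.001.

OR_MH = Σ(aᵢdᵢ/nᵢ) / Σ(bᵢcᵢ/nᵢ), where nᵢ is the stratum total.
Stratum 1 (Urban): n = 5705; a·d/n = 2507·1571/5705 = 690.3588; b·c/n = 1039·588/5705 = 107.0871
Stratum 2 (Rural): n = 3903; a·d/n = 375·2158/3903 = 207.3405; b·c/n = 129·1241/3903 = 41.0169
OR_MH = (690.3588 + 207.3405) / (107.0871 + 41.0169) = 897.6993 / 148.1040 = 6.06128

6.061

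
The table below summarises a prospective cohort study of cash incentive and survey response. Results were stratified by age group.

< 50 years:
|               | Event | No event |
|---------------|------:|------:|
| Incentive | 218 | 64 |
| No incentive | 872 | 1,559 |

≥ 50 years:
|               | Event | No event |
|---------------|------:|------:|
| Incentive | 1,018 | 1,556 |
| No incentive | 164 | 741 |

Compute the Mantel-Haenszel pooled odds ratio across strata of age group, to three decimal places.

3.642

OR_MH = Σ(aᵢdᵢ/nᵢ) / Σ(bᵢcᵢ/nᵢ), where nᵢ is the stratum total.
Stratum 1 (< 50 years): n = 2713; a·d/n = 218·1559/2713 = 125.2717; b·c/n = 64·872/2713 = 20.5706
Stratum 2 (≥ 50 years): n = 3479; a·d/n = 1018·741/3479 = 216.8261; b·c/n = 1556·164/3479 = 73.3498
OR_MH = (125.2717 + 216.8261) / (20.5706 + 73.3498) = 342.0978 / 93.9204 = 3.64242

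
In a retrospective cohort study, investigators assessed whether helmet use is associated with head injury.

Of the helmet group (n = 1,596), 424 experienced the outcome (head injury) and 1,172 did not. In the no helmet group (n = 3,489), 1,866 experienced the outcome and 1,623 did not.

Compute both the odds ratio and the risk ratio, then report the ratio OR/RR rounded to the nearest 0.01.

From the description: a = 424, b = 1172, c = 1866, d = 1623.
OR = (424·1623)/(1172·1866) = 688152/2186952 = 0.31466
Risk in exposed = 424/1596 = 0.26566; risk in unexposed = 1866/3489 = 0.53482; RR = 0.49673
OR/RR = 0.31466 / 0.49673 = 0.63347
The outcome is not rare, so the OR lies further from 1 than the RR.

0.63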